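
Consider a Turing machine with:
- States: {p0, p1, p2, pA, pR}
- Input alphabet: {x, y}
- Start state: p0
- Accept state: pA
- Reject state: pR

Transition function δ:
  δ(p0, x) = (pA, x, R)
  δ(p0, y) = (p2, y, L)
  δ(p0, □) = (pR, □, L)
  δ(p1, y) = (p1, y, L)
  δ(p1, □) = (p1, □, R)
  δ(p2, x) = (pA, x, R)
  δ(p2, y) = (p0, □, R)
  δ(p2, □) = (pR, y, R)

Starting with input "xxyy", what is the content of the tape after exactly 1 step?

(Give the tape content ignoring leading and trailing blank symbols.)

Execution trace:
Initial: [p0]xxyy
Step 1: δ(p0, x) = (pA, x, R) → x[pA]xyy

The machine reaches the accept state pA and halts.

After 1 step, the tape (ignoring leading/trailing blanks) is: xxyy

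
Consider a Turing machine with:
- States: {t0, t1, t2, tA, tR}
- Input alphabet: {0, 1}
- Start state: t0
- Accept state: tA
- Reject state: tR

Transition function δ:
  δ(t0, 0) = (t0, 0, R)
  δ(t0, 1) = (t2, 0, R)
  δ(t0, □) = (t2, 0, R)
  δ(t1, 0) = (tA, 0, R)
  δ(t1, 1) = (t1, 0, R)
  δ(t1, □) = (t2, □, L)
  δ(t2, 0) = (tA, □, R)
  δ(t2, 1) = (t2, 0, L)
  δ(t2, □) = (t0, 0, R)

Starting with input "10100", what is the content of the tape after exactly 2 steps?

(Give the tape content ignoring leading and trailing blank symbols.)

Execution trace:
Initial: [t0]10100
Step 1: δ(t0, 1) = (t2, 0, R) → 0[t2]0100
Step 2: δ(t2, 0) = (tA, □, R) → 0□[tA]100

The machine reaches the accept state tA and halts.

After 2 steps, the tape (ignoring leading/trailing blanks) is: 0□100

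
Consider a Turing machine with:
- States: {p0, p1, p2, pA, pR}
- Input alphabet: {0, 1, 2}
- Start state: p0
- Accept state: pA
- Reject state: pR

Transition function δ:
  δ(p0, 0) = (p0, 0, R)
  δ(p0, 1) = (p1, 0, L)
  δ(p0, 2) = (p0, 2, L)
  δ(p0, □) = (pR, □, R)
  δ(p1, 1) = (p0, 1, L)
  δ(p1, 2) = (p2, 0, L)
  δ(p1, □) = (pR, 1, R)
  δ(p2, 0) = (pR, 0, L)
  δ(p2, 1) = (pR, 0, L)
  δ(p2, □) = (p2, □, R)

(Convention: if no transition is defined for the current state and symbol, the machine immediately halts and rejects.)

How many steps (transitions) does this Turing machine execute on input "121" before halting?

Execution trace:
Initial: [p0]121
Step 1: δ(p0, 1) = (p1, 0, L) → [p1]□021
Step 2: δ(p1, □) = (pR, 1, R) → 1[pR]021

The machine reaches the reject state pR and halts.

The machine executed 2 steps before halting.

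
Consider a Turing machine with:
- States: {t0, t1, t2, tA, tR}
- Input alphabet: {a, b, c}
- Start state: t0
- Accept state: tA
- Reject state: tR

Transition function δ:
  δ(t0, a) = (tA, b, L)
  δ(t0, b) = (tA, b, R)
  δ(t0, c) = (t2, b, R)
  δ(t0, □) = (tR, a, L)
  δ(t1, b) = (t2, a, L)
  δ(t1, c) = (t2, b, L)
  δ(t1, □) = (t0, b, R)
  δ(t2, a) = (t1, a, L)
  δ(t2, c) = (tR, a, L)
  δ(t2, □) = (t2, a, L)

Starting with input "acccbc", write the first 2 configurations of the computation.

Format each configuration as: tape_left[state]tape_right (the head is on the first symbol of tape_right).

Transitions applied:
Step 1: δ(t0, a) = (tA, b, L)

The first 2 configurations are:
[t0]acccbc ⊢ [tA]□bcccbc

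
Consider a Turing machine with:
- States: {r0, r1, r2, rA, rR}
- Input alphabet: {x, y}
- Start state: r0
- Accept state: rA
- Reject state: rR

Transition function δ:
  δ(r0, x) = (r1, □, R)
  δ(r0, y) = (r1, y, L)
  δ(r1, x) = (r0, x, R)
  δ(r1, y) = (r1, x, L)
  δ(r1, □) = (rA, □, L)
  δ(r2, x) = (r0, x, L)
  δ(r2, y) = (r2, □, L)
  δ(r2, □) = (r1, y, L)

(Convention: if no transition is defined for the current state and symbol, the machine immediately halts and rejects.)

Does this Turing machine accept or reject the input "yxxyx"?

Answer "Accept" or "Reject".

Execution trace:
Initial: [r0]yxxyx
Step 1: δ(r0, y) = (r1, y, L) → [r1]□yxxyx
Step 2: δ(r1, □) = (rA, □, L) → [rA]□□yxxyx

The machine reaches the accept state rA and halts.

Answer: Accept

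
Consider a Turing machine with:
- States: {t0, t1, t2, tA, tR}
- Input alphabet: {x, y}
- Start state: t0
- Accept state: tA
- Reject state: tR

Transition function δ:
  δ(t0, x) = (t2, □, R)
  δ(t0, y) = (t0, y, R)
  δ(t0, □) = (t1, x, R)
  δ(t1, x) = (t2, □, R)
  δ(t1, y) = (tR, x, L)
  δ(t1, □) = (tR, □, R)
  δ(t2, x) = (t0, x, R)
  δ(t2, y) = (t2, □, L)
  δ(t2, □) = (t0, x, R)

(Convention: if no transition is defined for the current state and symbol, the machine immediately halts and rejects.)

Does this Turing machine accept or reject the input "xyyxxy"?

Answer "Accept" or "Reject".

Execution trace:
Initial: [t0]xyyxxy
Step 1: δ(t0, x) = (t2, □, R) → □[t2]yyxxy
Step 2: δ(t2, y) = (t2, □, L) → [t2]□□yxxy
Step 3: δ(t2, □) = (t0, x, R) → x[t0]□yxxy
Step 4: δ(t0, □) = (t1, x, R) → xx[t1]yxxy
Step 5: δ(t1, y) = (tR, x, L) → x[tR]xxxxy

The machine reaches the reject state tR and halts.

Answer: Reject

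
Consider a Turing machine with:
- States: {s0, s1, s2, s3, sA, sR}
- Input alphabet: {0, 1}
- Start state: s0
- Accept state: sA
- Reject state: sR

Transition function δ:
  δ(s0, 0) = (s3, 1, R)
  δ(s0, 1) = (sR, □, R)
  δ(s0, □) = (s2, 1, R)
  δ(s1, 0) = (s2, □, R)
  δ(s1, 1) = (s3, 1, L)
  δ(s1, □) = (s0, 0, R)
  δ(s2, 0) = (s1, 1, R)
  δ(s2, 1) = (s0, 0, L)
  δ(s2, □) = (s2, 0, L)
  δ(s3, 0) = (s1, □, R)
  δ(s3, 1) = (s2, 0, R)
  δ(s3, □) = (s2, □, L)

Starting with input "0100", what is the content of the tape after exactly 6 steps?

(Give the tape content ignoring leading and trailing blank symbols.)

Execution trace:
Initial: [s0]0100
Step 1: δ(s0, 0) = (s3, 1, R) → 1[s3]100
Step 2: δ(s3, 1) = (s2, 0, R) → 10[s2]00
Step 3: δ(s2, 0) = (s1, 1, R) → 101[s1]0
Step 4: δ(s1, 0) = (s2, □, R) → 101□[s2]□
Step 5: δ(s2, □) = (s2, 0, L) → 101[s2]□0
Step 6: δ(s2, □) = (s2, 0, L) → 10[s2]100

After 6 steps, the tape (ignoring leading/trailing blanks) is: 10100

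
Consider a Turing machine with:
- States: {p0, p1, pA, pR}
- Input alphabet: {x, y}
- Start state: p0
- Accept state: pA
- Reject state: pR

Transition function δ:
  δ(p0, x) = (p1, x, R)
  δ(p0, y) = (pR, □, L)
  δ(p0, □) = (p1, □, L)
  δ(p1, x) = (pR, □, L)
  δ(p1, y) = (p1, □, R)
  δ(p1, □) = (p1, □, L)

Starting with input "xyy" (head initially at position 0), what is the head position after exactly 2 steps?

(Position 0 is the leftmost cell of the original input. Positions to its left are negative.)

Execution trace (head position shown):
Step 0: [p0]xyy  (head at position 0)
Step 1: move right → x[p1]yy  (head at position 1)
Step 2: move right → x□[p1]y  (head at position 2)

After 2 steps, the head is at position 2.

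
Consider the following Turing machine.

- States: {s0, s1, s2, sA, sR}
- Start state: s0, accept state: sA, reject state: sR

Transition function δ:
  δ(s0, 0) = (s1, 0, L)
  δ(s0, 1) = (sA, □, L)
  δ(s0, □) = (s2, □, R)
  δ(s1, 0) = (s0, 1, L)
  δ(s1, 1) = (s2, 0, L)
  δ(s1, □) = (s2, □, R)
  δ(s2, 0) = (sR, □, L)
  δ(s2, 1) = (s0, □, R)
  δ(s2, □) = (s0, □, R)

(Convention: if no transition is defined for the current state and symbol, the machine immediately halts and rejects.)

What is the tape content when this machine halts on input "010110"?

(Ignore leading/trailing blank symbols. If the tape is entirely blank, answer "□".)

Execution trace:
Initial: [s0]010110
Step 1: δ(s0, 0) = (s1, 0, L) → [s1]□010110
Step 2: δ(s1, □) = (s2, □, R) → □[s2]010110
Step 3: δ(s2, 0) = (sR, □, L) → [sR]□□10110

The machine reaches the reject state sR and halts.

Final tape (ignoring leading/trailing blanks): 10110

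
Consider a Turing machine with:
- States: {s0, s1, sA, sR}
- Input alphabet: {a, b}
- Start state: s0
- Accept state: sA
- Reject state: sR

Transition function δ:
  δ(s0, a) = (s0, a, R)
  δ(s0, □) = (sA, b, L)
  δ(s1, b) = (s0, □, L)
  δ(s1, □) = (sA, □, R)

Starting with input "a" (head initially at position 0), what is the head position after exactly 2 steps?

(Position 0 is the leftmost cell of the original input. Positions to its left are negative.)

Execution trace (head position shown):
Step 0: [s0]a  (head at position 0)
Step 1: move right → a[s0]□  (head at position 1)
Step 2: move left → [sA]ab  (head at position 0)

After 2 steps, the head is at position 0.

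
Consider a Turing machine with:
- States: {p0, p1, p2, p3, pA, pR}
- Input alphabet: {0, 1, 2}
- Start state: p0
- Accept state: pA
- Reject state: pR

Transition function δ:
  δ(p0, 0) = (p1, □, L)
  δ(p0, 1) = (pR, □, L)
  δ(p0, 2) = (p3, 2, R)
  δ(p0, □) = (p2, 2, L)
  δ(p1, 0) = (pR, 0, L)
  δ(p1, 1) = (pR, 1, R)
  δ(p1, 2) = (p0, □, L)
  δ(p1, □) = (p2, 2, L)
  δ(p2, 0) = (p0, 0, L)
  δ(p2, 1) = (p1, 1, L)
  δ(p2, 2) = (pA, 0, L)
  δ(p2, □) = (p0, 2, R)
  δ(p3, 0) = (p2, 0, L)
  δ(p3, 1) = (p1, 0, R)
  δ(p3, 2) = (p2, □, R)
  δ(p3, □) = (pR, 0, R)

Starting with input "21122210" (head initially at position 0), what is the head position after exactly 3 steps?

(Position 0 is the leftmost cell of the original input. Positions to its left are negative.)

Execution trace (head position shown):
Step 0: [p0]21122210  (head at position 0)
Step 1: move right → 2[p3]1122210  (head at position 1)
Step 2: move right → 20[p1]122210  (head at position 2)
Step 3: move right → 201[pR]22210  (head at position 3)

After 3 steps, the head is at position 3.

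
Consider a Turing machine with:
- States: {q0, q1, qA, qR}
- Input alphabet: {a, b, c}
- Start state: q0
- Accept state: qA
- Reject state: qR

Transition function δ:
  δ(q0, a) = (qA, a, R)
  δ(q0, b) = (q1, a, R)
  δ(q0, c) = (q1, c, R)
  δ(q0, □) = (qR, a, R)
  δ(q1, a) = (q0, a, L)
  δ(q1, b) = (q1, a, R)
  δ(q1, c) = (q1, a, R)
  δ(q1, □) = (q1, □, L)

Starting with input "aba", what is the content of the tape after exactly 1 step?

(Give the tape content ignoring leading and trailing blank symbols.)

Execution trace:
Initial: [q0]aba
Step 1: δ(q0, a) = (qA, a, R) → a[qA]ba

The machine reaches the accept state qA and halts.

After 1 step, the tape (ignoring leading/trailing blanks) is: aba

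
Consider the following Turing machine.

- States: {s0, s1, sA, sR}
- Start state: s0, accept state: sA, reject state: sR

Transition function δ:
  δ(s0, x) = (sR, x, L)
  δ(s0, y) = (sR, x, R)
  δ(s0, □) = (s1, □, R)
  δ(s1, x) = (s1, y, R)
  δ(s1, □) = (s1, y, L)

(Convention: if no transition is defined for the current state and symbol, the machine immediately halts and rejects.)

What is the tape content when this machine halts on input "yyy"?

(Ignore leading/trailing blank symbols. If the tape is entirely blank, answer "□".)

Execution trace:
Initial: [s0]yyy
Step 1: δ(s0, y) = (sR, x, R) → x[sR]yy

The machine reaches the reject state sR and halts.

Final tape (ignoring leading/trailing blanks): xyy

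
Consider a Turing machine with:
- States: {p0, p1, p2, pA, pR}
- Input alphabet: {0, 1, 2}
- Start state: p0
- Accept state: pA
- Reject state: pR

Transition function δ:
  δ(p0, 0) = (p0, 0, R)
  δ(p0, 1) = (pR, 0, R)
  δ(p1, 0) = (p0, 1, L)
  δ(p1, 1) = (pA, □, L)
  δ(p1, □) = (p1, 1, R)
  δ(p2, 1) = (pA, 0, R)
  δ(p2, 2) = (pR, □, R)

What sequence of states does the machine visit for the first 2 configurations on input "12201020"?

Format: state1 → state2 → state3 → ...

Execution trace:
Initial: [p0]12201020
Step 1: δ(p0, 1) = (pR, 0, R) → 0[pR]2201020

The machine reaches the reject state pR and halts.

State sequence: p0 → pR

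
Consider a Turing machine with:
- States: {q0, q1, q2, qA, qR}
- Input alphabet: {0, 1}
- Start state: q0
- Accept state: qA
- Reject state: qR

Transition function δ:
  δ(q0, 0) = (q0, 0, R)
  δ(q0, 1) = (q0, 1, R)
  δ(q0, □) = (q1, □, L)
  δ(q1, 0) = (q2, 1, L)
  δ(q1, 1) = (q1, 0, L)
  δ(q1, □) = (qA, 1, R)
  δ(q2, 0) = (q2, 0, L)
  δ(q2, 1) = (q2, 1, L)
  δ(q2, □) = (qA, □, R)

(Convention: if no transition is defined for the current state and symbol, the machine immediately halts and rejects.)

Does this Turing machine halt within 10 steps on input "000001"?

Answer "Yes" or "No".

Execution trace:
Initial: [q0]000001
Step 1: δ(q0, 0) = (q0, 0, R) → 0[q0]00001
Step 2: δ(q0, 0) = (q0, 0, R) → 00[q0]0001
Step 3: δ(q0, 0) = (q0, 0, R) → 000[q0]001
Step 4: δ(q0, 0) = (q0, 0, R) → 0000[q0]01
Step 5: δ(q0, 0) = (q0, 0, R) → 00000[q0]1
Step 6: δ(q0, 1) = (q0, 1, R) → 000001[q0]□
Step 7: δ(q0, □) = (q1, □, L) → 00000[q1]1□
Step 8: δ(q1, 1) = (q1, 0, L) → 0000[q1]00□
Step 9: δ(q1, 0) = (q2, 1, L) → 000[q2]010□
Step 10: δ(q2, 0) = (q2, 0, L) → 00[q2]0010□

The machine has not reached a halting state after 10 steps.
The machine did not halt within the 10-step bound.

Answer: No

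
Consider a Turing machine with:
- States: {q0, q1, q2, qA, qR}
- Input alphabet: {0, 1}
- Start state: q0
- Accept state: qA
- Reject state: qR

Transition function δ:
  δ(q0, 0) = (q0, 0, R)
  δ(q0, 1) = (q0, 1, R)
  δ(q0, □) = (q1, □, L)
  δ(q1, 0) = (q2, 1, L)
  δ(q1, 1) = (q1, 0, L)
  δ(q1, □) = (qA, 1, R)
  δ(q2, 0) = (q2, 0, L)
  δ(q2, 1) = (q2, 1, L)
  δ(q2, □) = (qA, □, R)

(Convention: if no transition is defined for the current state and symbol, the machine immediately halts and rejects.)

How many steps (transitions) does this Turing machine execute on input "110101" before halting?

Execution trace:
Initial: [q0]110101
Step 1: δ(q0, 1) = (q0, 1, R) → 1[q0]10101
Step 2: δ(q0, 1) = (q0, 1, R) → 11[q0]0101
Step 3: δ(q0, 0) = (q0, 0, R) → 110[q0]101
Step 4: δ(q0, 1) = (q0, 1, R) → 1101[q0]01
Step 5: δ(q0, 0) = (q0, 0, R) → 11010[q0]1
Step 6: δ(q0, 1) = (q0, 1, R) → 110101[q0]□
Step 7: δ(q0, □) = (q1, □, L) → 11010[q1]1□
Step 8: δ(q1, 1) = (q1, 0, L) → 1101[q1]00□
Step 9: δ(q1, 0) = (q2, 1, L) → 110[q2]110□
Step 10: δ(q2, 1) = (q2, 1, L) → 11[q2]0110□
Step 11: δ(q2, 0) = (q2, 0, L) → 1[q2]10110□
Step 12: δ(q2, 1) = (q2, 1, L) → [q2]110110□
Step 13: δ(q2, 1) = (q2, 1, L) → [q2]□110110□
Step 14: δ(q2, □) = (qA, □, R) → □[qA]110110□

The machine reaches the accept state qA and halts.

The machine executed 14 steps before halting.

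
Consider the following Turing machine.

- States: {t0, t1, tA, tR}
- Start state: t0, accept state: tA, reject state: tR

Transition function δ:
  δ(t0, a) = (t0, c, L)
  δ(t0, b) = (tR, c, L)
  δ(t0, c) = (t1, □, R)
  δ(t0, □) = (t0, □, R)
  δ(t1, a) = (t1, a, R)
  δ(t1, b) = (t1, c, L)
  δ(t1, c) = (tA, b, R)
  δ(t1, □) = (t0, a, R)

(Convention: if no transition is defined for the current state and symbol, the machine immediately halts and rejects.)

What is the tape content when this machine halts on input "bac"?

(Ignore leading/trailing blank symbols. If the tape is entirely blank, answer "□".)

Execution trace:
Initial: [t0]bac
Step 1: δ(t0, b) = (tR, c, L) → [tR]□cac

The machine reaches the reject state tR and halts.

Final tape (ignoring leading/trailing blanks): cac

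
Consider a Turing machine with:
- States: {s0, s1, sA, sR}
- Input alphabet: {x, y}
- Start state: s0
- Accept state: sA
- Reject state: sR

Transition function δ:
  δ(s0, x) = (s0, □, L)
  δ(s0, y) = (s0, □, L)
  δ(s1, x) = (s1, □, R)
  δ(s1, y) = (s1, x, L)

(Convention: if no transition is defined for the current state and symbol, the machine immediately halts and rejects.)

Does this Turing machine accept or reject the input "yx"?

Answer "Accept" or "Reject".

Execution trace:
Initial: [s0]yx
Step 1: δ(s0, y) = (s0, □, L) → [s0]□□x

No transition is defined for δ(s0, □). By convention the machine halts and rejects.

Answer: Reject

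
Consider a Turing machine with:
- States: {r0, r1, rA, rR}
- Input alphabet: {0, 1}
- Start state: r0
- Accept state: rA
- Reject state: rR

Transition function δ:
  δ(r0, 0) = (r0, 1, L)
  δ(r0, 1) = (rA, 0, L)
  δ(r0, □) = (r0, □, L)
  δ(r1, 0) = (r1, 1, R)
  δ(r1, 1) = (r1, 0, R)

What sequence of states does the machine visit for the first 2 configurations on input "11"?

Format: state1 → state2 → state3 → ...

Execution trace:
Initial: [r0]11
Step 1: δ(r0, 1) = (rA, 0, L) → [rA]□01

The machine reaches the accept state rA and halts.

State sequence: r0 → rA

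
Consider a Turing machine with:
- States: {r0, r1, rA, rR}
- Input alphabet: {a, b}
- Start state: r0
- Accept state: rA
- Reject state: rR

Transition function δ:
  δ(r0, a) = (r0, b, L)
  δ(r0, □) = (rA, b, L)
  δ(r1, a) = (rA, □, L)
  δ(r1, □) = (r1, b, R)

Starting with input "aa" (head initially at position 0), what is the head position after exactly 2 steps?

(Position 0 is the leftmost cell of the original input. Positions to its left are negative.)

Execution trace (head position shown):
Step 0: [r0]aa  (head at position 0)
Step 1: move left → [r0]□ba  (head at position -1)
Step 2: move left → [rA]□bba  (head at position -2)

After 2 steps, the head is at position -2.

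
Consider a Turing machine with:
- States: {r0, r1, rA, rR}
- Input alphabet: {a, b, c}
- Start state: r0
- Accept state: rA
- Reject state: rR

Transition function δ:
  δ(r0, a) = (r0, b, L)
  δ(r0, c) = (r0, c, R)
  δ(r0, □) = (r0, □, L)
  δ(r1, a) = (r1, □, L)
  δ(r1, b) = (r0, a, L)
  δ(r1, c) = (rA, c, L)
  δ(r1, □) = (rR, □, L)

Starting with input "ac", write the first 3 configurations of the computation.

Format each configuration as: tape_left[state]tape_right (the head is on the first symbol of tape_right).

Transitions applied:
Step 1: δ(r0, a) = (r0, b, L)
Step 2: δ(r0, □) = (r0, □, L)

The first 3 configurations are:
[r0]ac ⊢ [r0]□bc ⊢ [r0]□□bc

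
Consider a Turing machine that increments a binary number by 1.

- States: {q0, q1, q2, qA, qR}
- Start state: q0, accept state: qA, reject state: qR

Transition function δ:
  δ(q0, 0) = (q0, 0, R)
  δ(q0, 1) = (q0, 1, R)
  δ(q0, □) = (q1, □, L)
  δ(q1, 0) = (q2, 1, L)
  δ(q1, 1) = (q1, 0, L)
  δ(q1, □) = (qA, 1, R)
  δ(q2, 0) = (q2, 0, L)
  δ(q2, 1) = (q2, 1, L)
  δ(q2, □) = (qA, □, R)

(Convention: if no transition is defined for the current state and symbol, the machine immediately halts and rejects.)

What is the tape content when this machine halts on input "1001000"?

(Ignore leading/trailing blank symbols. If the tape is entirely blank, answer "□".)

Execution trace:
Initial: [q0]1001000
Step 1: δ(q0, 1) = (q0, 1, R) → 1[q0]001000
Step 2: δ(q0, 0) = (q0, 0, R) → 10[q0]01000
Step 3: δ(q0, 0) = (q0, 0, R) → 100[q0]1000
Step 4: δ(q0, 1) = (q0, 1, R) → 1001[q0]000
Step 5: δ(q0, 0) = (q0, 0, R) → 10010[q0]00
Step 6: δ(q0, 0) = (q0, 0, R) → 100100[q0]0
Step 7: δ(q0, 0) = (q0, 0, R) → 1001000[q0]□
Step 8: δ(q0, □) = (q1, □, L) → 100100[q1]0□
Step 9: δ(q1, 0) = (q2, 1, L) → 10010[q2]01□
Step 10: δ(q2, 0) = (q2, 0, L) → 1001[q2]001□
Step 11: δ(q2, 0) = (q2, 0, L) → 100[q2]1001□
Step 12: δ(q2, 1) = (q2, 1, L) → 10[q2]01001□
Step 13: δ(q2, 0) = (q2, 0, L) → 1[q2]001001□
Step 14: δ(q2, 0) = (q2, 0, L) → [q2]1001001□
Step 15: δ(q2, 1) = (q2, 1, L) → [q2]□1001001□
Step 16: δ(q2, □) = (qA, □, R) → □[qA]1001001□

The machine reaches the accept state qA and halts.

Final tape (ignoring leading/trailing blanks): 1001001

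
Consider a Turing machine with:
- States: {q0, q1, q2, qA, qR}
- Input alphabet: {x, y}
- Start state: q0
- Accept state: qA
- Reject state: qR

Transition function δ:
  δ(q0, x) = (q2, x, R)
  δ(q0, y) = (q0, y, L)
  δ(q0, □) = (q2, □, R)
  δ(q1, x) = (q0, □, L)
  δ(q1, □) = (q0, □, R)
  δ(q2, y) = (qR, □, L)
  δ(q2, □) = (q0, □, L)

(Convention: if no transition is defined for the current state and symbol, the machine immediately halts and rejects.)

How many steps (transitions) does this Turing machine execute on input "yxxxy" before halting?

Execution trace:
Initial: [q0]yxxxy
Step 1: δ(q0, y) = (q0, y, L) → [q0]□yxxxy
Step 2: δ(q0, □) = (q2, □, R) → □[q2]yxxxy
Step 3: δ(q2, y) = (qR, □, L) → [qR]□□xxxy

The machine reaches the reject state qR and halts.

The machine executed 3 steps before halting.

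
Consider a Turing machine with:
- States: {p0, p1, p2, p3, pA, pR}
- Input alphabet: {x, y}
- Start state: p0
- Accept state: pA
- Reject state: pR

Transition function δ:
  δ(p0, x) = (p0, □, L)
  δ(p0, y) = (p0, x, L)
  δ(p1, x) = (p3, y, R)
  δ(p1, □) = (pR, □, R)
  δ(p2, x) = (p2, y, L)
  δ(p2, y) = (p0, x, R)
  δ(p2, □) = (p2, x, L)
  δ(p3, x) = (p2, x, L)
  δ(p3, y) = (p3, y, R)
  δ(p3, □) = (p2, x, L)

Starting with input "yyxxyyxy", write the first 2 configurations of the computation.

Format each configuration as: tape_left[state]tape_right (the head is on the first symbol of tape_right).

Transitions applied:
Step 1: δ(p0, y) = (p0, x, L)

The first 2 configurations are:
[p0]yyxxyyxy ⊢ [p0]□xyxxyyxy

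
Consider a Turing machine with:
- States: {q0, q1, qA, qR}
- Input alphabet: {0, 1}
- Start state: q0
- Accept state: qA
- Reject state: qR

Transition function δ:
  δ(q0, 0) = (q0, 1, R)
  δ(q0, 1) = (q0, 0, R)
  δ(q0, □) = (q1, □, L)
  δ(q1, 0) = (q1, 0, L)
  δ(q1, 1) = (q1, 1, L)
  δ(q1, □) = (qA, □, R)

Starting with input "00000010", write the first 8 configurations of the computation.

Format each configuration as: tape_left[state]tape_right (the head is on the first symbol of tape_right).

Transitions applied:
Step 1: δ(q0, 0) = (q0, 1, R)
Step 2: δ(q0, 0) = (q0, 1, R)
Step 3: δ(q0, 0) = (q0, 1, R)
Step 4: δ(q0, 0) = (q0, 1, R)
Step 5: δ(q0, 0) = (q0, 1, R)
Step 6: δ(q0, 0) = (q0, 1, R)
Step 7: δ(q0, 1) = (q0, 0, R)

The first 8 configurations are:
[q0]00000010 ⊢ 1[q0]0000010 ⊢ 11[q0]000010 ⊢ 111[q0]00010 ⊢ 1111[q0]0010 ⊢ 11111[q0]010 ⊢ 111111[q0]10 ⊢ 1111110[q0]0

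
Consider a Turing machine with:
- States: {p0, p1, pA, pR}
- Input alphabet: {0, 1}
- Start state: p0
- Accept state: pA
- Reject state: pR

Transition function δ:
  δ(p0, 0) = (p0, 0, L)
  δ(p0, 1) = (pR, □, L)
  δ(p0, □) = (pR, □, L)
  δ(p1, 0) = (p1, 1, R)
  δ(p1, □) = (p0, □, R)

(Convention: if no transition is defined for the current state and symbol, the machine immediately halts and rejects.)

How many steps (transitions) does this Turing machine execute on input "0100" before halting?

Execution trace:
Initial: [p0]0100
Step 1: δ(p0, 0) = (p0, 0, L) → [p0]□0100
Step 2: δ(p0, □) = (pR, □, L) → [pR]□□0100

The machine reaches the reject state pR and halts.

The machine executed 2 steps before halting.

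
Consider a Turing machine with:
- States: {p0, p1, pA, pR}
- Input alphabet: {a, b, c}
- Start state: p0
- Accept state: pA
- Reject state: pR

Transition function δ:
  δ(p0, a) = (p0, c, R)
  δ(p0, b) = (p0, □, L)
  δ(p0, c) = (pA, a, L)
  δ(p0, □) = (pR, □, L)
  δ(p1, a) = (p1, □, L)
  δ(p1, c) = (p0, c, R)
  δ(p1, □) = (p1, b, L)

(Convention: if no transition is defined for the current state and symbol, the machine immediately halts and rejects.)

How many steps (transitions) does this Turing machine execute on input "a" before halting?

Execution trace:
Initial: [p0]a
Step 1: δ(p0, a) = (p0, c, R) → c[p0]□
Step 2: δ(p0, □) = (pR, □, L) → [pR]c□

The machine reaches the reject state pR and halts.

The machine executed 2 steps before halting.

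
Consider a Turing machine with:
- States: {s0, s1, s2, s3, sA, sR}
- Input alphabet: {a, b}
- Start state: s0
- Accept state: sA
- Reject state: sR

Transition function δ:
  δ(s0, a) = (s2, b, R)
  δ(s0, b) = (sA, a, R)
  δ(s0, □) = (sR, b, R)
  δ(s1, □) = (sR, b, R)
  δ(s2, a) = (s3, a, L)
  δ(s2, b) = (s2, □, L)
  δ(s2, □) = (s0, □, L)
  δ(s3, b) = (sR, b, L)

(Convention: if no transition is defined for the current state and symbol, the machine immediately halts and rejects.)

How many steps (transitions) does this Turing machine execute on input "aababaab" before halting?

Execution trace:
Initial: [s0]aababaab
Step 1: δ(s0, a) = (s2, b, R) → b[s2]ababaab
Step 2: δ(s2, a) = (s3, a, L) → [s3]bababaab
Step 3: δ(s3, b) = (sR, b, L) → [sR]□bababaab

The machine reaches the reject state sR and halts.

The machine executed 3 steps before halting.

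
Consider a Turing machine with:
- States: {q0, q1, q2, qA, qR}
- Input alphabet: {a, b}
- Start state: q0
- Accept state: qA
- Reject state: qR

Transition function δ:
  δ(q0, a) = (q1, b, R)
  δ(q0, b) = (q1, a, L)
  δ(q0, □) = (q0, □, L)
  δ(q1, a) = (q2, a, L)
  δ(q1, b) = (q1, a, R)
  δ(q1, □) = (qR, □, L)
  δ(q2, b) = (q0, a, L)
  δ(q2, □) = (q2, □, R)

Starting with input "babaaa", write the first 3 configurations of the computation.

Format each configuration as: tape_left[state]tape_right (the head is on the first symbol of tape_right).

Transitions applied:
Step 1: δ(q0, b) = (q1, a, L)
Step 2: δ(q1, □) = (qR, □, L)

The first 3 configurations are:
[q0]babaaa ⊢ [q1]□aabaaa ⊢ [qR]□□aabaaa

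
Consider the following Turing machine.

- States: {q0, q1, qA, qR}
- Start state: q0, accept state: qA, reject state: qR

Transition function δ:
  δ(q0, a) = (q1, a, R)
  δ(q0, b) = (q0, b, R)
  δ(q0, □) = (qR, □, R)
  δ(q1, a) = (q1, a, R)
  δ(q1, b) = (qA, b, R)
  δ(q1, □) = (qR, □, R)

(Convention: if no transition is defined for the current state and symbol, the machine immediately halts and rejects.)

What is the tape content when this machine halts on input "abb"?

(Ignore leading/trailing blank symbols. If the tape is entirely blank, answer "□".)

Execution trace:
Initial: [q0]abb
Step 1: δ(q0, a) = (q1, a, R) → a[q1]bb
Step 2: δ(q1, b) = (qA, b, R) → ab[qA]b

The machine reaches the accept state qA and halts.

Final tape (ignoring leading/trailing blanks): abb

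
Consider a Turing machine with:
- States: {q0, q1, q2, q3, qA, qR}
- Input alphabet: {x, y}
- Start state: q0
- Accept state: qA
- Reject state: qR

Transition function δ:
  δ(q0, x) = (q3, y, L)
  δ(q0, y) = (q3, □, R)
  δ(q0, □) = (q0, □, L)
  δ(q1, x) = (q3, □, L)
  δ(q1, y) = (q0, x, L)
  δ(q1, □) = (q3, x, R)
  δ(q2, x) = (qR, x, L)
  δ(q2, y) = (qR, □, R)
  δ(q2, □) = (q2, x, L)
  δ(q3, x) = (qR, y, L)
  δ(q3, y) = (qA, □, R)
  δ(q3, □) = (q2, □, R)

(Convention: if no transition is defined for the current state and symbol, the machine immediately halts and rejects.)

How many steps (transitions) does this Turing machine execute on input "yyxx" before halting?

Execution trace:
Initial: [q0]yyxx
Step 1: δ(q0, y) = (q3, □, R) → □[q3]yxx
Step 2: δ(q3, y) = (qA, □, R) → □□[qA]xx

The machine reaches the accept state qA and halts.

The machine executed 2 steps before halting.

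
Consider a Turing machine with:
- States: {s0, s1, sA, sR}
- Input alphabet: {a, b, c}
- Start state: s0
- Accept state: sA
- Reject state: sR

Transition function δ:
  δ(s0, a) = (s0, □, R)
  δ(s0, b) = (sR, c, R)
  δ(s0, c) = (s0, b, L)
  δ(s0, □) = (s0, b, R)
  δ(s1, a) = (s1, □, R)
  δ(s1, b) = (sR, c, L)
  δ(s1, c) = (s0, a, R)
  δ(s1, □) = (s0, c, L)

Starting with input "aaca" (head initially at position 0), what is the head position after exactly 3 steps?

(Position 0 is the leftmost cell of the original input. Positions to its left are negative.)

Execution trace (head position shown):
Step 0: [s0]aaca  (head at position 0)
Step 1: move right → □[s0]aca  (head at position 1)
Step 2: move right → □□[s0]ca  (head at position 2)
Step 3: move left → □[s0]□ba  (head at position 1)

After 3 steps, the head is at position 1.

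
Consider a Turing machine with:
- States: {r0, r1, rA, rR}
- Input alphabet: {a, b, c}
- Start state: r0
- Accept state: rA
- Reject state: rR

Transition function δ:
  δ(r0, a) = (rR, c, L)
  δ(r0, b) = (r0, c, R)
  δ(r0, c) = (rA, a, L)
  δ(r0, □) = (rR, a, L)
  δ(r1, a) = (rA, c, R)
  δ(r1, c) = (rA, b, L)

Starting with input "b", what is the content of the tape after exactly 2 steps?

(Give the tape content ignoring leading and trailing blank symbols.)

Execution trace:
Initial: [r0]b
Step 1: δ(r0, b) = (r0, c, R) → c[r0]□
Step 2: δ(r0, □) = (rR, a, L) → [rR]ca

The machine reaches the reject state rR and halts.

After 2 steps, the tape (ignoring leading/trailing blanks) is: ca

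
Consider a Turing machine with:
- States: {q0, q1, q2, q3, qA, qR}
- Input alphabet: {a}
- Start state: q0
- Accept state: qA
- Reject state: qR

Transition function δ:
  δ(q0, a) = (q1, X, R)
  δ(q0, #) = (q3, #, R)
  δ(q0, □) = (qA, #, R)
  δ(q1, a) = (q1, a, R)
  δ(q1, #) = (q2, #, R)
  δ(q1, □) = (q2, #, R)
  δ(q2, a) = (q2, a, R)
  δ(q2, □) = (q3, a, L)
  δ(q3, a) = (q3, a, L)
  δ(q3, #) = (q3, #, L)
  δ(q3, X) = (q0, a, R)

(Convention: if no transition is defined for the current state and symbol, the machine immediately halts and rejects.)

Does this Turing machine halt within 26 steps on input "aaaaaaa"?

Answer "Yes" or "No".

Execution trace:
Initial: [q0]aaaaaaa
Step 1: δ(q0, a) = (q1, X, R) → X[q1]aaaaaa
Step 2: δ(q1, a) = (q1, a, R) → Xa[q1]aaaaa
Step 3: δ(q1, a) = (q1, a, R) → Xaa[q1]aaaa
Step 4: δ(q1, a) = (q1, a, R) → Xaaa[q1]aaa
Step 5: δ(q1, a) = (q1, a, R) → Xaaaa[q1]aa
Step 6: δ(q1, a) = (q1, a, R) → Xaaaaa[q1]a
Step 7: δ(q1, a) = (q1, a, R) → Xaaaaaa[q1]□
Step 8: δ(q1, □) = (q2, #, R) → Xaaaaaa#[q2]□
Step 9: δ(q2, □) = (q3, a, L) → Xaaaaaa[q3]#a
Step 10: δ(q3, #) = (q3, #, L) → Xaaaaa[q3]a#a
Step 11: δ(q3, a) = (q3, a, L) → Xaaaa[q3]aa#a
Step 12: δ(q3, a) = (q3, a, L) → Xaaa[q3]aaa#a
Step 13: δ(q3, a) = (q3, a, L) → Xaa[q3]aaaa#a
Step 14: δ(q3, a) = (q3, a, L) → Xa[q3]aaaaa#a
Step 15: δ(q3, a) = (q3, a, L) → X[q3]aaaaaa#a
Step 16: δ(q3, a) = (q3, a, L) → [q3]Xaaaaaa#a
Step 17: δ(q3, X) = (q0, a, R) → a[q0]aaaaaa#a
Step 18: δ(q0, a) = (q1, X, R) → aX[q1]aaaaa#a
Step 19: δ(q1, a) = (q1, a, R) → aXa[q1]aaaa#a
Step 20: δ(q1, a) = (q1, a, R) → aXaa[q1]aaa#a
Step 21: δ(q1, a) = (q1, a, R) → aXaaa[q1]aa#a
Step 22: δ(q1, a) = (q1, a, R) → aXaaaa[q1]a#a
Step 23: δ(q1, a) = (q1, a, R) → aXaaaaa[q1]#a
Step 24: δ(q1, #) = (q2, #, R) → aXaaaaa#[q2]a
Step 25: δ(q2, a) = (q2, a, R) → aXaaaaa#a[q2]□
Step 26: δ(q2, □) = (q3, a, L) → aXaaaaa#[q3]aa

The machine has not reached a halting state after 26 steps.
The machine did not halt within the 26-step bound.

Answer: No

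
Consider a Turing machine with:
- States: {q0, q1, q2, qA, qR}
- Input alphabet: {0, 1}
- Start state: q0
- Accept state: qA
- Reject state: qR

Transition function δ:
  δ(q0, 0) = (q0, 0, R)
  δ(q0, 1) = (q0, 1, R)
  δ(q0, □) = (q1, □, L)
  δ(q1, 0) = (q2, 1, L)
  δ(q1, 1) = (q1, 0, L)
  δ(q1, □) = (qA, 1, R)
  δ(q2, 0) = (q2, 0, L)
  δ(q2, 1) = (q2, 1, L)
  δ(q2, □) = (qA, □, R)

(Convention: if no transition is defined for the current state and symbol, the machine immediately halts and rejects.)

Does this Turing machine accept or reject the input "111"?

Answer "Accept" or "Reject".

Execution trace:
Initial: [q0]111
Step 1: δ(q0, 1) = (q0, 1, R) → 1[q0]11
Step 2: δ(q0, 1) = (q0, 1, R) → 11[q0]1
Step 3: δ(q0, 1) = (q0, 1, R) → 111[q0]□
Step 4: δ(q0, □) = (q1, □, L) → 11[q1]1□
Step 5: δ(q1, 1) = (q1, 0, L) → 1[q1]10□
Step 6: δ(q1, 1) = (q1, 0, L) → [q1]100□
Step 7: δ(q1, 1) = (q1, 0, L) → [q1]□000□
Step 8: δ(q1, □) = (qA, 1, R) → 1[qA]000□

The machine reaches the accept state qA and halts.

Answer: Accept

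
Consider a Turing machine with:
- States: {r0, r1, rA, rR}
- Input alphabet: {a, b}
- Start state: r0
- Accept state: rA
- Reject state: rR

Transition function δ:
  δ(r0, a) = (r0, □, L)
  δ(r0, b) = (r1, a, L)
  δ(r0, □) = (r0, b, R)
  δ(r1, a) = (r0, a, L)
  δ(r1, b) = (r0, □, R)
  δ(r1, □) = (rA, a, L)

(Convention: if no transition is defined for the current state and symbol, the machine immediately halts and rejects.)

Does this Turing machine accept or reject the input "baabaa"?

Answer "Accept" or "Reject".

Execution trace:
Initial: [r0]baabaa
Step 1: δ(r0, b) = (r1, a, L) → [r1]□aaabaa
Step 2: δ(r1, □) = (rA, a, L) → [rA]□aaaabaa

The machine reaches the accept state rA and halts.

Answer: Accept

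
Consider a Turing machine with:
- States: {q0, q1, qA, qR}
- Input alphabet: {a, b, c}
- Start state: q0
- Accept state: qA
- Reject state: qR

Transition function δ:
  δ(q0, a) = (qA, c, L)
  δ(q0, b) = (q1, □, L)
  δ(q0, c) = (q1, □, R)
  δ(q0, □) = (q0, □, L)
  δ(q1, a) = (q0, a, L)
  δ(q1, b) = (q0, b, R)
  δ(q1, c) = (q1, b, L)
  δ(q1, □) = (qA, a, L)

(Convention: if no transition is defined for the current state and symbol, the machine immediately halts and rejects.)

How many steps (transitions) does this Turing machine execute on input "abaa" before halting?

Execution trace:
Initial: [q0]abaa
Step 1: δ(q0, a) = (qA, c, L) → [qA]□cbaa

The machine reaches the accept state qA and halts.

The machine executed 1 step before halting.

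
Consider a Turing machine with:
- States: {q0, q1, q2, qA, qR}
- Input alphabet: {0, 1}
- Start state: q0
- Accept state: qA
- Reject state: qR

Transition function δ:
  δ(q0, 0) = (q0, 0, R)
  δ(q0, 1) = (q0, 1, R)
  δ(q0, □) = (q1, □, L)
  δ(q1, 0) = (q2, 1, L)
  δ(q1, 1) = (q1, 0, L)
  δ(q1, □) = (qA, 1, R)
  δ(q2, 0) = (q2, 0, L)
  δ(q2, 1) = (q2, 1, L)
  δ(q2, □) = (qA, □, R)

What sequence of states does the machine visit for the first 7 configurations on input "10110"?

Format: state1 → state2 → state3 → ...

Execution trace:
Initial: [q0]10110
Step 1: δ(q0, 1) = (q0, 1, R) → 1[q0]0110
Step 2: δ(q0, 0) = (q0, 0, R) → 10[q0]110
Step 3: δ(q0, 1) = (q0, 1, R) → 101[q0]10
Step 4: δ(q0, 1) = (q0, 1, R) → 1011[q0]0
Step 5: δ(q0, 0) = (q0, 0, R) → 10110[q0]□
Step 6: δ(q0, □) = (q1, □, L) → 1011[q1]0□

State sequence: q0 → q0 → q0 → q0 → q0 → q0 → q1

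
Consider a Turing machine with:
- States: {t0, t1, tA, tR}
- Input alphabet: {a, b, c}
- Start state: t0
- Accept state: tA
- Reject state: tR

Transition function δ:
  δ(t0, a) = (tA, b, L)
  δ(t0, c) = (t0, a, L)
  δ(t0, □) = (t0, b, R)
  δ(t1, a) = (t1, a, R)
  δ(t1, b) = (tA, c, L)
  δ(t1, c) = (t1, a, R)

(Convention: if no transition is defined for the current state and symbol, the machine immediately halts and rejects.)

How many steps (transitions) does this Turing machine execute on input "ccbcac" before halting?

Execution trace:
Initial: [t0]ccbcac
Step 1: δ(t0, c) = (t0, a, L) → [t0]□acbcac
Step 2: δ(t0, □) = (t0, b, R) → b[t0]acbcac
Step 3: δ(t0, a) = (tA, b, L) → [tA]bbcbcac

The machine reaches the accept state tA and halts.

The machine executed 3 steps before halting.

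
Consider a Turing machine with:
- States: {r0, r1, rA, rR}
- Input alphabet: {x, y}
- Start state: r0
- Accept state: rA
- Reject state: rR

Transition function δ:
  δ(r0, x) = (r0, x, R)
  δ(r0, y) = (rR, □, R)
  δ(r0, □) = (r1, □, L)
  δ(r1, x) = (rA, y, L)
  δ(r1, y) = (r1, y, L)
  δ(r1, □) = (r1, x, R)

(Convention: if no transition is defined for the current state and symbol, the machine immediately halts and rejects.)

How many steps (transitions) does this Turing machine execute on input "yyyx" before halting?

Execution trace:
Initial: [r0]yyyx
Step 1: δ(r0, y) = (rR, □, R) → □[rR]yyx

The machine reaches the reject state rR and halts.

The machine executed 1 step before halting.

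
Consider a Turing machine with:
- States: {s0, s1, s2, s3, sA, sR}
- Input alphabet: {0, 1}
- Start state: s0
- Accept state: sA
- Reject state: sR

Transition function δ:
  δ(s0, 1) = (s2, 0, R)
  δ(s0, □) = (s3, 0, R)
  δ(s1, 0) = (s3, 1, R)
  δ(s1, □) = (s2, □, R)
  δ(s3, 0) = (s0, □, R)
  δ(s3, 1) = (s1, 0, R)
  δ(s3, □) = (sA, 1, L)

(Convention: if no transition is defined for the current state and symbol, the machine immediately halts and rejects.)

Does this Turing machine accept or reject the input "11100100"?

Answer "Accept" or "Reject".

Execution trace:
Initial: [s0]11100100
Step 1: δ(s0, 1) = (s2, 0, R) → 0[s2]1100100

No transition is defined for δ(s2, 1). By convention the machine halts and rejects.

Answer: Reject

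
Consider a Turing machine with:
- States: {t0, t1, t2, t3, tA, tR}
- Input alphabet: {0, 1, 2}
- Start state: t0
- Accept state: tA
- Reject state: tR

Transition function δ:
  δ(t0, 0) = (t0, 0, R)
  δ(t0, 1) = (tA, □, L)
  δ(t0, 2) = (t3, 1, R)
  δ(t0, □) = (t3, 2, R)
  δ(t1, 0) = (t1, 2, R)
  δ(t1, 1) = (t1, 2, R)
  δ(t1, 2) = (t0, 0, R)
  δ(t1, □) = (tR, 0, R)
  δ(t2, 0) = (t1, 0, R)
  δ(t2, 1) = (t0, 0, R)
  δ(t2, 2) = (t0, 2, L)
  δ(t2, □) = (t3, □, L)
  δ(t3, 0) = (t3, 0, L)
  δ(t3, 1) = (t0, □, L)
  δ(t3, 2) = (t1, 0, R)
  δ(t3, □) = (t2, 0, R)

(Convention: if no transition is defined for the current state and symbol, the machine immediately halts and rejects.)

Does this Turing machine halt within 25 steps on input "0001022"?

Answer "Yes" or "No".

Execution trace:
Initial: [t0]0001022
Step 1: δ(t0, 0) = (t0, 0, R) → 0[t0]001022
Step 2: δ(t0, 0) = (t0, 0, R) → 00[t0]01022
Step 3: δ(t0, 0) = (t0, 0, R) → 000[t0]1022
Step 4: δ(t0, 1) = (tA, □, L) → 00[tA]0□022

The machine reaches the accept state tA and halts.
The machine halted after 4 steps (within the 25-step bound).

Answer: Yes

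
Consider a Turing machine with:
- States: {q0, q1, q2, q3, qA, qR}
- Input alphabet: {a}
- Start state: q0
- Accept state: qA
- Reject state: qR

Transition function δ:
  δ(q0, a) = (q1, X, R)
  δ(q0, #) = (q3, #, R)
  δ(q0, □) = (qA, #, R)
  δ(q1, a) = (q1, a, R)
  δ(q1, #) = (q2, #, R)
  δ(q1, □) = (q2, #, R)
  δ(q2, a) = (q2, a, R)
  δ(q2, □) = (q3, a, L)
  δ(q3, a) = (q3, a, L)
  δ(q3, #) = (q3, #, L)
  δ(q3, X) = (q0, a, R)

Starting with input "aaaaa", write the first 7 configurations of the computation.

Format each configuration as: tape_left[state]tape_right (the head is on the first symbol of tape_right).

Transitions applied:
Step 1: δ(q0, a) = (q1, X, R)
Step 2: δ(q1, a) = (q1, a, R)
Step 3: δ(q1, a) = (q1, a, R)
Step 4: δ(q1, a) = (q1, a, R)
Step 5: δ(q1, a) = (q1, a, R)
Step 6: δ(q1, □) = (q2, #, R)

The first 7 configurations are:
[q0]aaaaa ⊢ X[q1]aaaa ⊢ Xa[q1]aaa ⊢ Xaa[q1]aa ⊢ Xaaa[q1]a ⊢ Xaaaa[q1]□ ⊢ Xaaaa#[q2]□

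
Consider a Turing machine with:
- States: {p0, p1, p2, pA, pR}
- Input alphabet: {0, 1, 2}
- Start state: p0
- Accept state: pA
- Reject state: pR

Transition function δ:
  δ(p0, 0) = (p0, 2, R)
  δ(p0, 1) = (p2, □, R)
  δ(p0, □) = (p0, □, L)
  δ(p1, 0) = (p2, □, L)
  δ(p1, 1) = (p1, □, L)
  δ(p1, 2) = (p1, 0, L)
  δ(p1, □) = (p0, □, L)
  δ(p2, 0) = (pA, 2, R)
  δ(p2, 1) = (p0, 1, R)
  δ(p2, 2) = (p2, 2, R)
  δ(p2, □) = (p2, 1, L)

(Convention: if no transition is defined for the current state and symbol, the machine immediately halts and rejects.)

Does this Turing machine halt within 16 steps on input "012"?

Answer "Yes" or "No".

Execution trace:
Initial: [p0]012
Step 1: δ(p0, 0) = (p0, 2, R) → 2[p0]12
Step 2: δ(p0, 1) = (p2, □, R) → 2□[p2]2
Step 3: δ(p2, 2) = (p2, 2, R) → 2□2[p2]□
Step 4: δ(p2, □) = (p2, 1, L) → 2□[p2]21
Step 5: δ(p2, 2) = (p2, 2, R) → 2□2[p2]1
Step 6: δ(p2, 1) = (p0, 1, R) → 2□21[p0]□
Step 7: δ(p0, □) = (p0, □, L) → 2□2[p0]1□
Step 8: δ(p0, 1) = (p2, □, R) → 2□2□[p2]□
Step 9: δ(p2, □) = (p2, 1, L) → 2□2[p2]□1
Step 10: δ(p2, □) = (p2, 1, L) → 2□[p2]211
Step 11: δ(p2, 2) = (p2, 2, R) → 2□2[p2]11
Step 12: δ(p2, 1) = (p0, 1, R) → 2□21[p0]1
Step 13: δ(p0, 1) = (p2, □, R) → 2□21□[p2]□
Step 14: δ(p2, □) = (p2, 1, L) → 2□21[p2]□1
Step 15: δ(p2, □) = (p2, 1, L) → 2□2[p2]111
Step 16: δ(p2, 1) = (p0, 1, R) → 2□21[p0]11

The machine has not reached a halting state after 16 steps.
The machine did not halt within the 16-step bound.

Answer: No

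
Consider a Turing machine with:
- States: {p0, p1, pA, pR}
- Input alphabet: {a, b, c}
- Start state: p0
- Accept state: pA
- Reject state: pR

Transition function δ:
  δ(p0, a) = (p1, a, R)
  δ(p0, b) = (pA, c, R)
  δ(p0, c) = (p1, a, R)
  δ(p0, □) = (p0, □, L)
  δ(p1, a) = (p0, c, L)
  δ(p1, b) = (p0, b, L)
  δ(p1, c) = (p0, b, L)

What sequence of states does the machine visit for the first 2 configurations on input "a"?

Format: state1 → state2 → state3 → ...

Execution trace:
Initial: [p0]a
Step 1: δ(p0, a) = (p1, a, R) → a[p1]□

No transition is defined for δ(p1, □). By convention the machine halts and rejects.

State sequence: p0 → p1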